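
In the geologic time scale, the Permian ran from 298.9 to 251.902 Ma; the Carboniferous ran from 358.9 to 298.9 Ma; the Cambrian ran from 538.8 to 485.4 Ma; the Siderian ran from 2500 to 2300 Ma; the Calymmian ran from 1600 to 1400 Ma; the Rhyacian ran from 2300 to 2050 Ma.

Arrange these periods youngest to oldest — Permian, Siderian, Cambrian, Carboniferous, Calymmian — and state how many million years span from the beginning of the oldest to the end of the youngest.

Start ages (Ma): Siderian 2500, Calymmian 1600, Cambrian 538.8, Carboniferous 358.9, Permian 298.9.
Ordered youngest to oldest: Permian, Carboniferous, Cambrian, Calymmian, Siderian.
Span = 2500 − 251.902 = 2248.098 Myr.

Permian → Carboniferous → Cambrian → Calymmian → Siderian; total span 2248.098 Myr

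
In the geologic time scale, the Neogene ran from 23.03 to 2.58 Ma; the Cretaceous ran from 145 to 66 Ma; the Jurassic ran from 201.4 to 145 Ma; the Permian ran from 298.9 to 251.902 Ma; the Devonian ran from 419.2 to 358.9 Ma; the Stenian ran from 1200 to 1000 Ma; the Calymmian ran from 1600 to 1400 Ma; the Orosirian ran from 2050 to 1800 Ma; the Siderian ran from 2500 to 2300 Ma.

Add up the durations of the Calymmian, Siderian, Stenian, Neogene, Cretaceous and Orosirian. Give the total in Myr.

Duration is start − end for each: (1600 − 1400) + (2500 − 2300) + (1200 − 1000) + (23.03 − 2.58) + (145 − 66) + (2050 − 1800).
That is 200 + 200 + 200 + 20.45 + 79 + 250, which totals 949.45 million years.

949.45 million years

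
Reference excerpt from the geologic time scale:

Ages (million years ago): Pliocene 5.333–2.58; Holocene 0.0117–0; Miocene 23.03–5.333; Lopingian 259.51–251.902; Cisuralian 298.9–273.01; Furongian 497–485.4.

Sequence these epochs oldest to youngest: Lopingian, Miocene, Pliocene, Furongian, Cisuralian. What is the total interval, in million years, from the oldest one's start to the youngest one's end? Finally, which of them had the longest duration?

Start ages (Ma): Furongian 497, Cisuralian 298.9, Lopingian 259.51, Miocene 23.03, Pliocene 5.333.
Ordered oldest to youngest: Furongian, Cisuralian, Lopingian, Miocene, Pliocene.
Span = 497 − 2.58 = 494.42 Myr.
Durations: Cisuralian 25.89, Pliocene 2.753, Miocene 17.697, Lopingian 7.608, Furongian 11.6 → longest is Cisuralian (25.89 Myr).

Furongian, Cisuralian, Lopingian, Miocene, Pliocene; total span 494.42 Myr; longest is Cisuralian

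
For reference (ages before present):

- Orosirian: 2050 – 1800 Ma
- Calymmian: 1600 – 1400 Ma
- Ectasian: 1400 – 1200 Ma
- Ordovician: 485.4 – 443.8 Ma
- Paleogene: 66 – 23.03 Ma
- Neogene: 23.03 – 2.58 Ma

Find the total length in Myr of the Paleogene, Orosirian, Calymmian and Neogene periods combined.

Each duration: Paleogene = 42.97; Orosirian = 250; Calymmian = 200; Neogene = 20.45.
Sum: 42.97 + 250 + 200 + 20.45 = 513.42 Myr.

513.42 million years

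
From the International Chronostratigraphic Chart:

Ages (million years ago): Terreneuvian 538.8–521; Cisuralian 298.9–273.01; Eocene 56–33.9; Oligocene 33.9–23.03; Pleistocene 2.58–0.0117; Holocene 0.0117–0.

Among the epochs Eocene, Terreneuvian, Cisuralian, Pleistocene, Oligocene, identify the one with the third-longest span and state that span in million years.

Terreneuvian, 17.8 million years

Durations: Eocene 22.1; Terreneuvian 17.8; Cisuralian 25.89; Pleistocene 2.5683; Oligocene 10.87 Myr.
Sorted longest-first: Cisuralian (25.89), Eocene (22.1), Terreneuvian (17.8), Oligocene (10.87), Pleistocene (2.5683).
The third longest is Terreneuvian at 17.8 Myr.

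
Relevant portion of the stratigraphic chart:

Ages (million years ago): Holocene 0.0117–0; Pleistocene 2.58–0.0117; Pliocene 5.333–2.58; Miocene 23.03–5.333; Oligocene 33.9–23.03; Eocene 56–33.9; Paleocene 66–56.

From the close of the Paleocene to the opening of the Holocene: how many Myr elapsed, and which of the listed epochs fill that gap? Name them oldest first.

55.9883 million years; Eocene, Oligocene, Miocene, Pliocene, Pleistocene

The Paleocene closes at 56 Ma and the Holocene opens at 0.0117 Ma, so the interval is 56 − 0.0117 = 55.9883 Myr.
An epoch fits inside if it starts at or after 56 Ma and ends at or before 0.0117 Ma; oldest first that gives Eocene, Oligocene, Miocene, Pliocene, Pleistocene.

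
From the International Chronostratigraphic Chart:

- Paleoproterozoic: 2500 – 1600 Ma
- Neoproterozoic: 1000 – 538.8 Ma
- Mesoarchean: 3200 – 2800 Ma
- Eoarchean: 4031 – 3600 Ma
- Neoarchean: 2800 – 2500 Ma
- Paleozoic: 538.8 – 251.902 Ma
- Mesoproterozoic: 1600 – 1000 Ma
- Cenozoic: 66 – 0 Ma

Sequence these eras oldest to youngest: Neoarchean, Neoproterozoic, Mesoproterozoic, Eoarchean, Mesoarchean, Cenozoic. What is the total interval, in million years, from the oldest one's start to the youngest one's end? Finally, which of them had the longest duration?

Start ages (Ma): Eoarchean 4031, Mesoarchean 3200, Neoarchean 2800, Mesoproterozoic 1600, Neoproterozoic 1000, Cenozoic 66.
Ordered oldest to youngest: Eoarchean, Mesoarchean, Neoarchean, Mesoproterozoic, Neoproterozoic, Cenozoic.
Span = 4031 − 0 = 4031 Myr.
Durations: Cenozoic 66, Mesoproterozoic 600, Neoproterozoic 461.2, Neoarchean 300, Eoarchean 431, Mesoarchean 400 → longest is Mesoproterozoic (600 Myr).

Eoarchean → Mesoarchean → Neoarchean → Mesoproterozoic → Neoproterozoic → Cenozoic; total span 4031 Myr; longest is Mesoproterozoic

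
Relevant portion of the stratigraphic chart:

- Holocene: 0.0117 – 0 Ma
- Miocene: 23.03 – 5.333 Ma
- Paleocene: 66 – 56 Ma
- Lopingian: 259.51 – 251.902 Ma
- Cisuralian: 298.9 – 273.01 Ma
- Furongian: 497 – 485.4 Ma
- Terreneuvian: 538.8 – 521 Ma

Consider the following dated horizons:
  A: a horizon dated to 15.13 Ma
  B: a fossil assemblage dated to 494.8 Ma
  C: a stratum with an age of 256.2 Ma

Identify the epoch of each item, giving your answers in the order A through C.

Match each age against the start–end ranges in the excerpt: A = 15.13 Ma → Miocene (23.03–5.333); B = 494.8 Ma → Furongian (497–485.4); C = 256.2 Ma → Lopingian (259.51–251.902).

A — Miocene; B — Furongian; C — Lopingian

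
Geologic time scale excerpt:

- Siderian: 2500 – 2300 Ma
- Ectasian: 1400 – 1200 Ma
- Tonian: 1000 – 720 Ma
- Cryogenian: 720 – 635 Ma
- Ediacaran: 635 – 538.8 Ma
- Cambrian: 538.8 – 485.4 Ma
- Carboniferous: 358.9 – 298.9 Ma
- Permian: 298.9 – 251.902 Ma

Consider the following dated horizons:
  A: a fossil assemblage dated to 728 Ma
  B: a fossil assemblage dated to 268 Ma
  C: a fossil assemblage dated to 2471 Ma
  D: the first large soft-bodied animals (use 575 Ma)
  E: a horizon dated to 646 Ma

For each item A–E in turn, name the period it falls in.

A: 728 Ma lies in 1000–720 Ma, so Tonian.
B: 268 Ma lies in 298.9–251.902 Ma, so Permian.
C: 2471 Ma lies in 2500–2300 Ma, so Siderian.
D: 575 Ma lies in 635–538.8 Ma, so Ediacaran.
E: 646 Ma lies in 720–635 Ma, so Cryogenian.

A — Tonian; B — Permian; C — Siderian; D — Ediacaran; E — Cryogenian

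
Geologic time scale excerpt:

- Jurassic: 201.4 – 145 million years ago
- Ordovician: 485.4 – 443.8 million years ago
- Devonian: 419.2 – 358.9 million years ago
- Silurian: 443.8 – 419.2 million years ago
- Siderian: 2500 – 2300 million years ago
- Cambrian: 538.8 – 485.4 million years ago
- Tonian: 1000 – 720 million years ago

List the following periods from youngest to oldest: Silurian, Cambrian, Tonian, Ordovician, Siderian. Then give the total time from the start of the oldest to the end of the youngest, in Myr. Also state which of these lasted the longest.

Silurian, Ordovician, Cambrian, Tonian, Siderian; total span 2080.8 Myr; longest is Tonian

Start ages (Ma): Siderian 2500, Tonian 1000, Cambrian 538.8, Ordovician 485.4, Silurian 443.8.
Ordered youngest to oldest: Silurian, Ordovician, Cambrian, Tonian, Siderian.
Span = 2500 − 419.2 = 2080.8 Myr.
Durations: Siderian 200, Cambrian 53.4, Ordovician 41.6, Silurian 24.6, Tonian 280 → longest is Tonian (280 Myr).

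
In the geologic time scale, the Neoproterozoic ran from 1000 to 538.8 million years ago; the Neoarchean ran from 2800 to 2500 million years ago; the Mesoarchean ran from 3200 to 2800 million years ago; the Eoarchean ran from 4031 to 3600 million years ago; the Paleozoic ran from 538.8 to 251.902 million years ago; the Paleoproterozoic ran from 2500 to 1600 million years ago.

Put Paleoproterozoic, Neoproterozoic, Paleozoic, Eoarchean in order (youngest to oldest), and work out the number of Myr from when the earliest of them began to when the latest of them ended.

From the excerpt: Paleoproterozoic 2500–1600; Neoproterozoic 1000–538.8; Paleozoic 538.8–251.902; Eoarchean 4031–3600 (Ma).
Larger Ma is earlier, so the oldest is Eoarchean and the youngest is Paleozoic; youngest to oldest: Paleozoic, Neoproterozoic, Paleoproterozoic, Eoarchean.
Oldest start 4031 minus youngest end 251.902 gives 3779.098 Myr overall.

Paleozoic → Neoproterozoic → Paleoproterozoic → Eoarchean; total span 3779.098 Myr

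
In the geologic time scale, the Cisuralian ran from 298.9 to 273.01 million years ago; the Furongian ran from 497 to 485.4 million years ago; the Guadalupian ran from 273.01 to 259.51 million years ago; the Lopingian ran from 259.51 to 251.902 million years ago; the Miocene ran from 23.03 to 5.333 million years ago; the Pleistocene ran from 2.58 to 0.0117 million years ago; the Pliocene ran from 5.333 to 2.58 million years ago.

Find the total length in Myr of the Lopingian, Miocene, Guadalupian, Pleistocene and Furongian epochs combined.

Duration is start − end for each: (259.51 − 251.902) + (23.03 − 5.333) + (273.01 − 259.51) + (2.58 − 0.0117) + (497 − 485.4).
That is 7.608 + 17.697 + 13.5 + 2.5683 + 11.6, which totals 52.9733 million years.

52.9733 million years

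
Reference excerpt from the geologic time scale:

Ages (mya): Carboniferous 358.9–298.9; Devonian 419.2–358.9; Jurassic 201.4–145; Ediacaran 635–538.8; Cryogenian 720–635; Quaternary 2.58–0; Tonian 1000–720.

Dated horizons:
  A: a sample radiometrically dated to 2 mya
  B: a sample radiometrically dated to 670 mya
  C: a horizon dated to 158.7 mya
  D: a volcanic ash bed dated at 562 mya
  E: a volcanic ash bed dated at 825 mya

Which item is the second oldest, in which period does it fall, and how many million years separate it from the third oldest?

B, in the Cryogenian; 108 million years to D

Sorted oldest-first by Ma: E (825), B (670), D (562), C (158.7), A (2).
The second oldest is B at 670 Ma, which lies in 720–635 Ma: the Cryogenian.
The third oldest is D at 562 Ma; separation = |670 − 562| = 108 Myr.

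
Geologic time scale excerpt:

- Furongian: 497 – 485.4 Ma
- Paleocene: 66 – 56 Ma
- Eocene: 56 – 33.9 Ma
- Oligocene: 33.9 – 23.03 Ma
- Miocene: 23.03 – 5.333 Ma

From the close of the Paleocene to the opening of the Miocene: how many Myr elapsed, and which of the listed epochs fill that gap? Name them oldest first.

32.97 million years; Eocene, Oligocene

End of Paleocene = 56 Ma; start of Miocene = 23.03 Ma.
Gap = 56 − 23.03 = 32.97 Myr.
Epochs wholly inside 56–23.03 Ma: Eocene (56–33.9), Oligocene (33.9–23.03).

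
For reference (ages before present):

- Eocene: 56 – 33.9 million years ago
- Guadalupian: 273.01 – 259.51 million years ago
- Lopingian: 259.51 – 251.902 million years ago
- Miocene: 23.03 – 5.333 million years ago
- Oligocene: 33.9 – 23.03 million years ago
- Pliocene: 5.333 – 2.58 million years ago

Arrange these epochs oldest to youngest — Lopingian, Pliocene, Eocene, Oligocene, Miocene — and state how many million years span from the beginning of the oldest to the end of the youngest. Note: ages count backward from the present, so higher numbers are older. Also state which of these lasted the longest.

From the excerpt: Lopingian 259.51–251.902; Pliocene 5.333–2.58; Eocene 56–33.9; Oligocene 33.9–23.03; Miocene 23.03–5.333 (Ma).
Larger Ma is earlier, so the oldest is Lopingian and the youngest is Pliocene; oldest to youngest: Lopingian, Eocene, Oligocene, Miocene, Pliocene.
Oldest start 259.51 minus youngest end 2.58 gives 256.93 Myr overall.
Individual lengths (start − end): Oligocene 10.87; Lopingian 7.608; Eocene 22.1; Pliocene 2.753; Miocene 17.697. The largest is Eocene at 22.1 Myr.

Lopingian, Eocene, Oligocene, Miocene, Pliocene; total span 256.93 Myr; longest is Eocene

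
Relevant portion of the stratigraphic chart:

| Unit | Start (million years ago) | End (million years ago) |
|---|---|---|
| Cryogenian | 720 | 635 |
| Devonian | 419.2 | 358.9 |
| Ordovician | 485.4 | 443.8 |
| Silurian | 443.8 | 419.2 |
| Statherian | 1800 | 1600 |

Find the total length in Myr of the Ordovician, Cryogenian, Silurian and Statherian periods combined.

351.2 million years

Duration is start − end for each: (485.4 − 443.8) + (720 − 635) + (443.8 − 419.2) + (1800 − 1600).
That is 41.6 + 85 + 24.6 + 200, which totals 351.2 million years.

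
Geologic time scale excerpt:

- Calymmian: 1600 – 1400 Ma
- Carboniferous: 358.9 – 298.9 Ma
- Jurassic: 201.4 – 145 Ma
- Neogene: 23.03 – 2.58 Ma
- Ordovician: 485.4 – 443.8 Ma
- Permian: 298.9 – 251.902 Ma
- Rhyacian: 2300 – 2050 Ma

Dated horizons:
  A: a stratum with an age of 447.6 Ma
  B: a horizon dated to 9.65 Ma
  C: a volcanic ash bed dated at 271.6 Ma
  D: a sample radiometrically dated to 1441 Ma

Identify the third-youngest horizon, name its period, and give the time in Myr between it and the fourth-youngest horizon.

A, in the Ordovician; 993.4 million years to D

Sorted youngest-first by Ma: B (9.65), C (271.6), A (447.6), D (1441).
The third youngest is A at 447.6 Ma, which lies in 485.4–443.8 Ma: the Ordovician.
The fourth youngest is D at 1441 Ma; separation = |447.6 − 1441| = 993.4 Myr.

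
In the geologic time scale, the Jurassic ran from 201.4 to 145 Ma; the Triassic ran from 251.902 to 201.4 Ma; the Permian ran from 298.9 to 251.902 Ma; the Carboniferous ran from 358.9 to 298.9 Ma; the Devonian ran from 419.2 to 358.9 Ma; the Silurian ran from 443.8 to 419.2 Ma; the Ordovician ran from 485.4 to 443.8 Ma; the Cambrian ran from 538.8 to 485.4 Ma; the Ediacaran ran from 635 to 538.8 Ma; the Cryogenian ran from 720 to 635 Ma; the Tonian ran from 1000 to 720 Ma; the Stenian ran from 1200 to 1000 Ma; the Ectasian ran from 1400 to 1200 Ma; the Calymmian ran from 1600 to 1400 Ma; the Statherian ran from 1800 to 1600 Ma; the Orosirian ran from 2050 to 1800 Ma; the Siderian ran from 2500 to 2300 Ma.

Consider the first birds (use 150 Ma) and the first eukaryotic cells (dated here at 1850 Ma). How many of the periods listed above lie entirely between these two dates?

14

The older date is 1850 Ma and the younger is 150 Ma.
Periods with start < 1850 and end > 150 Ma: Statherian (1800–1600), Calymmian (1600–1400), Ectasian (1400–1200), Stenian (1200–1000), Tonian (1000–720), Cryogenian (720–635), Ediacaran (635–538.8), Cambrian (538.8–485.4), Ordovician (485.4–443.8), Silurian (443.8–419.2), Devonian (419.2–358.9), Carboniferous (358.9–298.9), Permian (298.9–251.902), Triassic (251.902–201.4).
That is 14 complete periods.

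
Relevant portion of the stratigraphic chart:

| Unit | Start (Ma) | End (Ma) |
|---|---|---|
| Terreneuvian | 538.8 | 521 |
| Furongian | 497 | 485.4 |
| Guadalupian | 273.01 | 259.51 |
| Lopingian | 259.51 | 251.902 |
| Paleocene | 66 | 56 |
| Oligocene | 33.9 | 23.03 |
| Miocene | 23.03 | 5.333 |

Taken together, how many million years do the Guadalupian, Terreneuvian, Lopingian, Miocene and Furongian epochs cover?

Each duration: Guadalupian = 13.5; Terreneuvian = 17.8; Lopingian = 7.608; Miocene = 17.697; Furongian = 11.6.
Sum: 13.5 + 17.8 + 7.608 + 17.697 + 11.6 = 68.205 Myr.

68.205 million years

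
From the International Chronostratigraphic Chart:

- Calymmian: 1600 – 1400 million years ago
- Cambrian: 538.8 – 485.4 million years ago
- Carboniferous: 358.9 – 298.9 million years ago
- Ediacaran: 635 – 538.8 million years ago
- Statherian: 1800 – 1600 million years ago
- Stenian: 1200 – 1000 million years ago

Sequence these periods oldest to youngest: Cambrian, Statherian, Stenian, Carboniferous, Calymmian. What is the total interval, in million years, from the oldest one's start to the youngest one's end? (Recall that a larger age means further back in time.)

From the excerpt: Cambrian 538.8–485.4; Statherian 1800–1600; Stenian 1200–1000; Carboniferous 358.9–298.9; Calymmian 1600–1400 (Ma).
Larger Ma is earlier, so the oldest is Statherian and the youngest is Carboniferous; oldest to youngest: Statherian, Calymmian, Stenian, Cambrian, Carboniferous.
Oldest start 1800 minus youngest end 298.9 gives 1501.1 Myr overall.

Statherian, Calymmian, Stenian, Cambrian, Carboniferous; total span 1501.1 Myr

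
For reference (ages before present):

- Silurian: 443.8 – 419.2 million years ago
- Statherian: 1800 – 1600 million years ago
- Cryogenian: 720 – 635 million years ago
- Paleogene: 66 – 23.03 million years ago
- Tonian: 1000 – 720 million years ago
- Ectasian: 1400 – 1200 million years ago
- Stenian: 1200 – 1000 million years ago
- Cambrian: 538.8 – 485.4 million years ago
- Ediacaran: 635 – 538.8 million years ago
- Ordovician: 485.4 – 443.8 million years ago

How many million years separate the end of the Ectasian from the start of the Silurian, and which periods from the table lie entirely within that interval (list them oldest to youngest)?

End of Ectasian = 1200 Ma; start of Silurian = 443.8 Ma.
Gap = 1200 − 443.8 = 756.2 Myr.
Periods wholly inside 1200–443.8 Ma: Stenian (1200–1000), Tonian (1000–720), Cryogenian (720–635), Ediacaran (635–538.8), Cambrian (538.8–485.4), Ordovician (485.4–443.8).

756.2 million years; Stenian, Tonian, Cryogenian, Ediacaran, Cambrian, Ordovician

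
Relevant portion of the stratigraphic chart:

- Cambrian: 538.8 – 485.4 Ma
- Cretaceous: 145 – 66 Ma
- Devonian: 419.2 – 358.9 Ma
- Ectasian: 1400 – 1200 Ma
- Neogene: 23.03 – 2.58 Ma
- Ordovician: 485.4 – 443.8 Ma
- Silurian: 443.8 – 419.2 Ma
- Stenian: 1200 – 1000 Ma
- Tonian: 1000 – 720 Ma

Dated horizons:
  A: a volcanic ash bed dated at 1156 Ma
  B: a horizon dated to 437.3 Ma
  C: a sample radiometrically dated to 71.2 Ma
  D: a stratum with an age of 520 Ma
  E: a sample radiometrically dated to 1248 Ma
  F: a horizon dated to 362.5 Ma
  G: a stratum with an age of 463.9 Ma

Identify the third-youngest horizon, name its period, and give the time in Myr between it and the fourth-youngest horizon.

Smaller Ma means younger, so youngest first: C 71.2 < F 362.5 < B 437.3 < G 463.9 < D 520 < A 1156 < E 1248.
Counting 3 along gives B (437.3 Ma); the excerpt puts that inside the Silurian, 443.8–419.2 Ma.
Next in line is G (463.9 Ma), and 463.9 − 437.3 = 26.6 Myr.

B, in the Silurian; 26.6 million years to G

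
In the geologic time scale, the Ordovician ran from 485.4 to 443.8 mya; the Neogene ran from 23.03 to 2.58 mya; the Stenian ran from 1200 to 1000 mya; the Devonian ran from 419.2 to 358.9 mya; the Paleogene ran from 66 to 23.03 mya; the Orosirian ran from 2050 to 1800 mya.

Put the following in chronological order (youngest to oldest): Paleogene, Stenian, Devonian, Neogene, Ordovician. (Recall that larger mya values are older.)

Read off each span (Ma): Paleogene 66–23.03; Stenian 1200–1000; Devonian 419.2–358.9; Neogene 23.03–2.58; Ordovician 485.4–443.8.
Larger Ma is older, so oldest→youngest is Stenian, Ordovician, Devonian, Paleogene, Neogene; reverse it for youngest→oldest.

Neogene, Paleogene, Devonian, Ordovician, Stenian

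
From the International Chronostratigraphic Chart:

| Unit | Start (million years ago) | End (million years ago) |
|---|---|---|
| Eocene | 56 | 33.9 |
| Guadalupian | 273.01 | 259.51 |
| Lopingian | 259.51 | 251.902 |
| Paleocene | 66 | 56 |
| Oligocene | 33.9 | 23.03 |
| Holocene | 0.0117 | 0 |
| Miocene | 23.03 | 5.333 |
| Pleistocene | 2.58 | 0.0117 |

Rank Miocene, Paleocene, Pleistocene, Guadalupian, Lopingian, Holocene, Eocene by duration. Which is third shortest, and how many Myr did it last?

Durations: Miocene 17.697; Paleocene 10; Pleistocene 2.5683; Guadalupian 13.5; Lopingian 7.608; Holocene 0.0117; Eocene 22.1 Myr.
Sorted shortest-first: Holocene (0.0117), Pleistocene (2.5683), Lopingian (7.608), Paleocene (10), Guadalupian (13.5), Miocene (17.697), Eocene (22.1).
The third shortest is Lopingian at 7.608 Myr.

Lopingian, 7.608 million years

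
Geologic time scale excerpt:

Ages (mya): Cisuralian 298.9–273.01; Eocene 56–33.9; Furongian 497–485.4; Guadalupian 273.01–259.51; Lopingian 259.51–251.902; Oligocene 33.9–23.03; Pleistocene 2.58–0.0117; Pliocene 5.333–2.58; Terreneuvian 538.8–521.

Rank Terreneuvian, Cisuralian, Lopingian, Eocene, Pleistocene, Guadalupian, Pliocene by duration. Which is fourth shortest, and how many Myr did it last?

Durations: Terreneuvian 17.8; Cisuralian 25.89; Lopingian 7.608; Eocene 22.1; Pleistocene 2.5683; Guadalupian 13.5; Pliocene 2.753 Myr.
Sorted shortest-first: Pleistocene (2.5683), Pliocene (2.753), Lopingian (7.608), Guadalupian (13.5), Terreneuvian (17.8), Eocene (22.1), Cisuralian (25.89).
The fourth shortest is Guadalupian at 13.5 Myr.

Guadalupian, 13.5 million years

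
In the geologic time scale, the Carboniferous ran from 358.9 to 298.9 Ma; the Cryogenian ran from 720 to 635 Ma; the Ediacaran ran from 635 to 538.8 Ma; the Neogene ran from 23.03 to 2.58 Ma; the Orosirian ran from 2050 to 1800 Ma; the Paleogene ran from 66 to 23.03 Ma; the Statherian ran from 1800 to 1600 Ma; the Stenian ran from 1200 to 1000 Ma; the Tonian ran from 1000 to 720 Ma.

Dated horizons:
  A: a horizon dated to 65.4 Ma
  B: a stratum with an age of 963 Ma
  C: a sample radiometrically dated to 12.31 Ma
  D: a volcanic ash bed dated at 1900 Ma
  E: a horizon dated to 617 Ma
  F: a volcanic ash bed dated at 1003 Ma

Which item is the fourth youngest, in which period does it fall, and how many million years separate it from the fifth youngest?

B, in the Tonian; 40 million years to F

Smaller Ma means younger, so youngest first: C 12.31 < A 65.4 < E 617 < B 963 < F 1003 < D 1900.
Counting 4 along gives B (963 Ma); the excerpt puts that inside the Tonian, 1000–720 Ma.
Next in line is F (1003 Ma), and 1003 − 963 = 40 Myr.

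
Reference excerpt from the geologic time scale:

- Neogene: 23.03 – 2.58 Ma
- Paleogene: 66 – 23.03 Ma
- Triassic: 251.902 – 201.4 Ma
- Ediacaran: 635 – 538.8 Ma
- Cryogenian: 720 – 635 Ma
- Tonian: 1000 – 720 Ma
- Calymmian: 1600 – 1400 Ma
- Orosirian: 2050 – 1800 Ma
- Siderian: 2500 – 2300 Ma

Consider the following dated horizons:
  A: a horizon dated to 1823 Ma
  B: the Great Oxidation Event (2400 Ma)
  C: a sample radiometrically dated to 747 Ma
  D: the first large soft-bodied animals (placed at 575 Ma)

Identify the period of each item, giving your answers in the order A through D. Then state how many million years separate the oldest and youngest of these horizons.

A: 1823 Ma lies in 2050–1800 Ma, so Orosirian.
B: 2400 Ma lies in 2500–2300 Ma, so Siderian.
C: 747 Ma lies in 1000–720 Ma, so Tonian.
D: 575 Ma lies in 635–538.8 Ma, so Ediacaran.
Oldest = 2400 Ma, youngest = 575 Ma → span 1825 Myr.

A — Orosirian; B — Siderian; C — Tonian; D — Ediacaran; span 1825 million years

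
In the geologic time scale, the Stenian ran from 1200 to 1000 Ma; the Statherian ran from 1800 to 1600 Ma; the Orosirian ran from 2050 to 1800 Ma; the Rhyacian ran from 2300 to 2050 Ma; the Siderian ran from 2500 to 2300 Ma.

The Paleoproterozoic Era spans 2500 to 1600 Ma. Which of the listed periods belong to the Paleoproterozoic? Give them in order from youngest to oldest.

Periods with both bounds inside 2500–1600 Ma: Statherian (1800–1600), Orosirian (2050–1800), Rhyacian (2300–2050), Siderian (2500–2300).

Statherian, Orosirian, Rhyacian, Siderian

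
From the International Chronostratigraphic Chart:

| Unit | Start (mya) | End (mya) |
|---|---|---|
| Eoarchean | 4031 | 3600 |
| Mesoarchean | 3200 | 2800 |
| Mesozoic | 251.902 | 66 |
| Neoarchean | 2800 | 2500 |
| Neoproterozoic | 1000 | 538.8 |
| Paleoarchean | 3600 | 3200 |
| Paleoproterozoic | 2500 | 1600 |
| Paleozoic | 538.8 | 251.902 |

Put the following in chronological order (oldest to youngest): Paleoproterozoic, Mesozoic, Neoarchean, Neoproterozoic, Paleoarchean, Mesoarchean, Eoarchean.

Sorting by start age (descending Ma, since larger Ma = older): Eoarchean start 4031, Paleoarchean start 3600, Mesoarchean start 3200, Neoarchean start 2800, Paleoproterozoic start 2500, Neoproterozoic start 1000, Mesozoic start 251.902.

Eoarchean, Paleoarchean, Mesoarchean, Neoarchean, Paleoproterozoic, Neoproterozoic, Mesozoic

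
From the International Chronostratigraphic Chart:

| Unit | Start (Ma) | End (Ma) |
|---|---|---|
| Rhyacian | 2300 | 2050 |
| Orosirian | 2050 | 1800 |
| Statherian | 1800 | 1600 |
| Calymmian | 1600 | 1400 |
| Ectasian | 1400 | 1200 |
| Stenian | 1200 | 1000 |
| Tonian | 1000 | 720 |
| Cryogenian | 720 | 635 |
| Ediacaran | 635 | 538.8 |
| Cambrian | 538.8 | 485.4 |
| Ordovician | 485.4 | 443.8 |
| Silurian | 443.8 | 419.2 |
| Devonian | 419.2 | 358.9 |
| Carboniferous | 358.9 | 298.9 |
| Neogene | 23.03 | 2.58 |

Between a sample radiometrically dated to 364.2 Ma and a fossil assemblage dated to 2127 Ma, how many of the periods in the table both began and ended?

11

2127 Ma sits inside the Rhyacian (2300–2050) and 364.2 Ma inside the Devonian (419.2–358.9); neither of those is wholly between the two dates.
The listed periods lying completely between them are Orosirian, Statherian, Calymmian, Ectasian, Stenian, Tonian, Cryogenian, Ediacaran, Cambrian, Ordovician, Silurian — 11 in all.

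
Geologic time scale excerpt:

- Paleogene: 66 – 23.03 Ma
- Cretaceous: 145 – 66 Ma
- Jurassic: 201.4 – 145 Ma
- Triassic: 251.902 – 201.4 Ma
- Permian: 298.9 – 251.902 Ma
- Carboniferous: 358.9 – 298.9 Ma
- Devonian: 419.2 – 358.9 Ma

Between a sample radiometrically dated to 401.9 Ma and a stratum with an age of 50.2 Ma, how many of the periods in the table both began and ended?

5

The older date is 401.9 Ma and the younger is 50.2 Ma.
Periods with start < 401.9 and end > 50.2 Ma: Carboniferous (358.9–298.9), Permian (298.9–251.902), Triassic (251.902–201.4), Jurassic (201.4–145), Cretaceous (145–66).
That is 5 complete periods.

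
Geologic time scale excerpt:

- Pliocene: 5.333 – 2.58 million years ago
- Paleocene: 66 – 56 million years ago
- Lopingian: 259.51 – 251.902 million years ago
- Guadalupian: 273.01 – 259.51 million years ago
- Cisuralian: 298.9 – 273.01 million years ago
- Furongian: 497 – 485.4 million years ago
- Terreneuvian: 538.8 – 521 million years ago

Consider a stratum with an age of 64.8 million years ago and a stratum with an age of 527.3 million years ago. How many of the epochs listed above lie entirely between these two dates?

527.3 Ma sits inside the Terreneuvian (538.8–521) and 64.8 Ma inside the Paleocene (66–56); neither of those is wholly between the two dates.
The listed epochs lying completely between them are Furongian, Cisuralian, Guadalupian, Lopingian — 4 in all.

4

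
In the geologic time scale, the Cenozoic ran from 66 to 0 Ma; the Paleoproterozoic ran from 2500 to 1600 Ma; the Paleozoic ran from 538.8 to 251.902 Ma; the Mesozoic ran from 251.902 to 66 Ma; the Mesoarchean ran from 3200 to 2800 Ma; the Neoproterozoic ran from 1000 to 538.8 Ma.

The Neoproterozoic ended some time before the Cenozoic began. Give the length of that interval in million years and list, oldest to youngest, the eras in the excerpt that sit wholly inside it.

472.8 million years; Paleozoic, Mesozoic

End of Neoproterozoic = 538.8 Ma; start of Cenozoic = 66 Ma.
Gap = 538.8 − 66 = 472.8 Myr.
Eras wholly inside 538.8–66 Ma: Paleozoic (538.8–251.902), Mesozoic (251.902–66).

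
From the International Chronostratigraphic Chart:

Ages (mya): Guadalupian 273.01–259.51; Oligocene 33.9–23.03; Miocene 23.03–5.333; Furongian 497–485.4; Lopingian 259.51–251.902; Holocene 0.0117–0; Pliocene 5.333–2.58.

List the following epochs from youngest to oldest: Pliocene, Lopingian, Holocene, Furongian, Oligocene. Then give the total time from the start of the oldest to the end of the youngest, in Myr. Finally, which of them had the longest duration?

Holocene → Pliocene → Oligocene → Lopingian → Furongian; total span 497 Myr; longest is Furongian

From the excerpt: Pliocene 5.333–2.58; Lopingian 259.51–251.902; Holocene 0.0117–0; Furongian 497–485.4; Oligocene 33.9–23.03 (Ma).
Larger Ma is earlier, so the oldest is Furongian and the youngest is Holocene; youngest to oldest: Holocene, Pliocene, Oligocene, Lopingian, Furongian.
Oldest start 497 minus youngest end 0 gives 497 Myr overall.
Individual lengths (start − end): Oligocene 10.87; Holocene 0.0117; Lopingian 7.608; Furongian 11.6; Pliocene 2.753. The largest is Furongian at 11.6 Myr.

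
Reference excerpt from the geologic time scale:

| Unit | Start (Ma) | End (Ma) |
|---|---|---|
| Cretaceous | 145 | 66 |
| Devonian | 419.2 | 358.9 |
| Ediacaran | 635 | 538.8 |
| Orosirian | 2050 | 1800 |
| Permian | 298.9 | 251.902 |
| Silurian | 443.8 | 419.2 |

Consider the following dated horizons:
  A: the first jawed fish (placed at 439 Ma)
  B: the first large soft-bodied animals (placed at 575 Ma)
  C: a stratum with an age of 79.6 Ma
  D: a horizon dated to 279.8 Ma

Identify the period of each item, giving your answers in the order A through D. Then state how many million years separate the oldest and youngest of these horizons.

Match each age against the start–end ranges in the excerpt: A = 439 Ma → Silurian (443.8–419.2); B = 575 Ma → Ediacaran (635–538.8); C = 79.6 Ma → Cretaceous (145–66); D = 279.8 Ma → Permian (298.9–251.902).
The largest age is 575 Ma and the smallest is 79.6 Ma; their difference is 495.4 Myr.

A — Silurian; B — Ediacaran; C — Cretaceous; D — Permian; span 495.4 million years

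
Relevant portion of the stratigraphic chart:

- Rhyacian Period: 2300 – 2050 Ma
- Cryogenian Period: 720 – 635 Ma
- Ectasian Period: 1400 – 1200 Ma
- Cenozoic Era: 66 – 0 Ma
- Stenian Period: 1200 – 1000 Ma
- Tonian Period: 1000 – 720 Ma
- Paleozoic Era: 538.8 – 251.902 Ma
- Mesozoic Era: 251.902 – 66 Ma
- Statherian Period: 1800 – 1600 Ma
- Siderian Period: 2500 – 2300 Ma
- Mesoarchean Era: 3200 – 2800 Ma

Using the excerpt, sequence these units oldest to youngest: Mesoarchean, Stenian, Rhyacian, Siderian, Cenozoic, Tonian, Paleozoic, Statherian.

The oldest of these is Mesoarchean (starts 3200 Ma) and the youngest is Cenozoic (ends 0 Ma).
In between, by decreasing start age: Siderian (2500), Rhyacian (2300), Statherian (1800), Stenian (1200), Tonian (1000), Paleozoic (538.8).

Mesoarchean, Siderian, Rhyacian, Statherian, Stenian, Tonian, Paleozoic, Cenozoic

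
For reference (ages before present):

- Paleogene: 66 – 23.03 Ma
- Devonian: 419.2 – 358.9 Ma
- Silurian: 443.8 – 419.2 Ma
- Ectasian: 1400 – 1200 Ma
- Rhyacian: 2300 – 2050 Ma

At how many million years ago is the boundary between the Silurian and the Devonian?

The Silurian ends and the Devonian begins at 419.2 Ma.

419.2 Ma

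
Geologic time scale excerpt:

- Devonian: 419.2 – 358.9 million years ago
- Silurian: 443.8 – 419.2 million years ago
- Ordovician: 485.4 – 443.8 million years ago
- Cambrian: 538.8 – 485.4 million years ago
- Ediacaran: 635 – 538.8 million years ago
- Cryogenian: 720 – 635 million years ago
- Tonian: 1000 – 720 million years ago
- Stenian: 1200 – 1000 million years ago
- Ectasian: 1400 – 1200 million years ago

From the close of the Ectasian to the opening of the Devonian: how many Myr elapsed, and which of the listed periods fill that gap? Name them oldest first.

End of Ectasian = 1200 Ma; start of Devonian = 419.2 Ma.
Gap = 1200 − 419.2 = 780.8 Myr.
Periods wholly inside 1200–419.2 Ma: Stenian (1200–1000), Tonian (1000–720), Cryogenian (720–635), Ediacaran (635–538.8), Cambrian (538.8–485.4), Ordovician (485.4–443.8), Silurian (443.8–419.2).

780.8 million years; Stenian, Tonian, Cryogenian, Ediacaran, Cambrian, Ordovician, Silurian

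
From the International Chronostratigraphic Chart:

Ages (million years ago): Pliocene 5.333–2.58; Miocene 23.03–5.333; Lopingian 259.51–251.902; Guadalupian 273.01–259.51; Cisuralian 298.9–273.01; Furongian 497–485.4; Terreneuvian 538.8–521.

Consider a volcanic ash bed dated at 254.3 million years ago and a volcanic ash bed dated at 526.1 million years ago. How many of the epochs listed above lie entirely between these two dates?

3

The older date is 526.1 Ma and the younger is 254.3 Ma.
Epochs with start < 526.1 and end > 254.3 Ma: Furongian (497–485.4), Cisuralian (298.9–273.01), Guadalupian (273.01–259.51).
That is 3 complete epochs.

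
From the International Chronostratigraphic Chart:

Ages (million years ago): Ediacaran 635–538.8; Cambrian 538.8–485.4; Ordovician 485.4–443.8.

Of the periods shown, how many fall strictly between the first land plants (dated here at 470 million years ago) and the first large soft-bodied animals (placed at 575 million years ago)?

575 Ma sits inside the Ediacaran (635–538.8) and 470 Ma inside the Ordovician (485.4–443.8); neither of those is wholly between the two dates.
The listed periods lying completely between them are Cambrian — 1 in all.

1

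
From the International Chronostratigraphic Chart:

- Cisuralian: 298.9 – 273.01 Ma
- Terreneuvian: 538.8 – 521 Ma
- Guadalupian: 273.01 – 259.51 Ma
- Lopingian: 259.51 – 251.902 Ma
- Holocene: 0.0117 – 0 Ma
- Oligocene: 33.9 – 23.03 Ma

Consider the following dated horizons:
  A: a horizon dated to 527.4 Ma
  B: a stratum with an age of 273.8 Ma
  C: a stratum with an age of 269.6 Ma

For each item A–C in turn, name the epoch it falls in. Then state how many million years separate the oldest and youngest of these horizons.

Match each age against the start–end ranges in the excerpt: A = 527.4 Ma → Terreneuvian (538.8–521); B = 273.8 Ma → Cisuralian (298.9–273.01); C = 269.6 Ma → Guadalupian (273.01–259.51).
The largest age is 527.4 Ma and the smallest is 269.6 Ma; their difference is 257.8 Myr.

A — Terreneuvian; B — Cisuralian; C — Guadalupian; span 257.8 million years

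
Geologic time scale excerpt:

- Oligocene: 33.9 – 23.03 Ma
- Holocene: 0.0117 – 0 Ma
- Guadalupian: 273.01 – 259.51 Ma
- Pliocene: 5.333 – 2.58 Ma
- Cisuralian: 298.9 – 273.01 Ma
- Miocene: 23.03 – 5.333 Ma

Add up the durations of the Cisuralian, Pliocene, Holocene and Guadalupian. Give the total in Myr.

42.1547 million years

Duration is start − end for each: (298.9 − 273.01) + (5.333 − 2.58) + (0.0117 − 0) + (273.01 − 259.51).
That is 25.89 + 2.753 + 0.0117 + 13.5, which totals 42.1547 million years.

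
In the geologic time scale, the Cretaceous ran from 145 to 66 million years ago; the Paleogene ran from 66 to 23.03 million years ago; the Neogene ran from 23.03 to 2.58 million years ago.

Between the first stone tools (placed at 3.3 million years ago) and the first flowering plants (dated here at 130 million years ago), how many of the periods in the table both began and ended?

1

The older date is 130 Ma and the younger is 3.3 Ma.
Periods with start < 130 and end > 3.3 Ma: Paleogene (66–23.03).
That is 1 complete period.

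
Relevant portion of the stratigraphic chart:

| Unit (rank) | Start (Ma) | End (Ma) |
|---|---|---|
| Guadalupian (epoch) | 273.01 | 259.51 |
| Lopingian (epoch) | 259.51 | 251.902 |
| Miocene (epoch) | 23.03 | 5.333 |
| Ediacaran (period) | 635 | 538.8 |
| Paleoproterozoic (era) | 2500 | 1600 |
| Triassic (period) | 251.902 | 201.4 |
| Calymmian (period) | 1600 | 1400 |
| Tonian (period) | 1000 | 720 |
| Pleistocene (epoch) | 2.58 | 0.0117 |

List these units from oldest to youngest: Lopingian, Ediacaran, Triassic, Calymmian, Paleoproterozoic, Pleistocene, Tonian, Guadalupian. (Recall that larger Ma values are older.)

The oldest of these is Paleoproterozoic (starts 2500 Ma) and the youngest is Pleistocene (ends 0.0117 Ma).
In between, by decreasing start age: Calymmian (1600), Tonian (1000), Ediacaran (635), Guadalupian (273.01), Lopingian (259.51), Triassic (251.902).

Paleoproterozoic, then Calymmian, then Tonian, then Ediacaran, then Guadalupian, then Lopingian, then Triassic, then Pleistocene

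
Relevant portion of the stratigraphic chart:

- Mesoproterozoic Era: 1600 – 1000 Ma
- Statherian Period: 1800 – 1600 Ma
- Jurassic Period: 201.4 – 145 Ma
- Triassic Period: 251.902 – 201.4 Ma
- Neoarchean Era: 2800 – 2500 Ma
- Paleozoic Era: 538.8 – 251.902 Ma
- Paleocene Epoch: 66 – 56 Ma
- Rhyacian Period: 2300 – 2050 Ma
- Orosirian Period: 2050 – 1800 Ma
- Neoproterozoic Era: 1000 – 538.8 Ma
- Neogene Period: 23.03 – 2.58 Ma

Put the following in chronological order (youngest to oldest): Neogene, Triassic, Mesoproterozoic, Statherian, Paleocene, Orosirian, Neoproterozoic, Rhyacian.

Sorting by start age (ascending Ma, since larger Ma = older): Neogene start 23.03, Paleocene start 66, Triassic start 251.902, Neoproterozoic start 1000, Mesoproterozoic start 1600, Statherian start 1800, Orosirian start 2050, Rhyacian start 2300.

Neogene, Paleocene, Triassic, Neoproterozoic, Mesoproterozoic, Statherian, Orosirian, Rhyacian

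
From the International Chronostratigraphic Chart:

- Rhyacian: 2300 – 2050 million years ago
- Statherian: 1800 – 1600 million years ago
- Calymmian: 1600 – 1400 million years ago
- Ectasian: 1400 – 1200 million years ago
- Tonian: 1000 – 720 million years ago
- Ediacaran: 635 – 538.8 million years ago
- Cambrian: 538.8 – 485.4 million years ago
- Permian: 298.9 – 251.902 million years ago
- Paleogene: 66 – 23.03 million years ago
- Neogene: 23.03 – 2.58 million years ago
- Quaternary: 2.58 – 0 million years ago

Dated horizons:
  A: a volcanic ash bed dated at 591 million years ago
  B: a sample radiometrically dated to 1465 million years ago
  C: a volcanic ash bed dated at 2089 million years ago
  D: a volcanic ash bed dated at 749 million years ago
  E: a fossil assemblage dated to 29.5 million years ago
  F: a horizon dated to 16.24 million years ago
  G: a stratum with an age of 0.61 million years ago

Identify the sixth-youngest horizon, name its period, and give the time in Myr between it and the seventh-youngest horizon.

Smaller Ma means younger, so youngest first: G 0.61 < F 16.24 < E 29.5 < A 591 < D 749 < B 1465 < C 2089.
Counting 6 along gives B (1465 Ma); the excerpt puts that inside the Calymmian, 1600–1400 Ma.
Next in line is C (2089 Ma), and 2089 − 1465 = 624 Myr.

B, in the Calymmian; 624 million years to C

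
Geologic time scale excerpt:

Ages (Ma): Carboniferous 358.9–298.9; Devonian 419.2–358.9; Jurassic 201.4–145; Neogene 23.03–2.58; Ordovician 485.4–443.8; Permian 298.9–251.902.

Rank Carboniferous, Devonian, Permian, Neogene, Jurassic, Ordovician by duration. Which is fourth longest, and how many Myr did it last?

Permian, 46.998 million years

Durations: Carboniferous 60; Devonian 60.3; Permian 46.998; Neogene 20.45; Jurassic 56.4; Ordovician 41.6 Myr.
Sorted longest-first: Devonian (60.3), Carboniferous (60), Jurassic (56.4), Permian (46.998), Ordovician (41.6), Neogene (20.45).
The fourth longest is Permian at 46.998 Myr.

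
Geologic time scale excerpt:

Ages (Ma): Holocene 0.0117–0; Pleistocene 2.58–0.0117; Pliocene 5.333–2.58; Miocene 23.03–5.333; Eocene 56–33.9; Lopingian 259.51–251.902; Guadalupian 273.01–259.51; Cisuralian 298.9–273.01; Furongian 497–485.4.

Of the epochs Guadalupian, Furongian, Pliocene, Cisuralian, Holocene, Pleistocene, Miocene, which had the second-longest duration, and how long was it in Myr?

Durations: Guadalupian 13.5; Furongian 11.6; Pliocene 2.753; Cisuralian 25.89; Holocene 0.0117; Pleistocene 2.5683; Miocene 17.697 Myr.
Sorted longest-first: Cisuralian (25.89), Miocene (17.697), Guadalupian (13.5), Furongian (11.6), Pliocene (2.753), Pleistocene (2.5683), Holocene (0.0117).
The second longest is Miocene at 17.697 Myr.

Miocene, 17.697 million years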